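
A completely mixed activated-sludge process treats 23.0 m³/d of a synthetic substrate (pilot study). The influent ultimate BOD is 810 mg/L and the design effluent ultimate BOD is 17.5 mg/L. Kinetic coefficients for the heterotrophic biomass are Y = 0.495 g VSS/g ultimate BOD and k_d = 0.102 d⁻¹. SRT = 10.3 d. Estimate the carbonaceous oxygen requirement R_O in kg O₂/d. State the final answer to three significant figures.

R_O ≈ 12.0 kg O₂/d

Observed yield with endogenous decay: Y_obs = Y / (1 + k_d·θ_c) = 0.495 / (1 + 0.102 × 10.3) = 0.495 / 2.051 = 0.2414 g VSS/g ultimate BOD.
Q·(S₀ − S) = 23.0 × (810 − 17.5) × 10⁻³ = 18.23 kg/d removed.
Net sludge production P_X = 0.2414 × 18.23 = 4.400 kg VSS/d.
Carbonaceous O₂ demand = substrate oxidised − cell-mass equivalent = 18.23 − 1.42 × 4.400 = 11.98 kg O₂/d.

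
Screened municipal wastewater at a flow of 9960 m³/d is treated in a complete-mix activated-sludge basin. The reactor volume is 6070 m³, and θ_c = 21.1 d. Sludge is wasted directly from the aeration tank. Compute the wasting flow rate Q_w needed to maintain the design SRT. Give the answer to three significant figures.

Q_w ≈ 288 m³/d

Wasting from the aeration tank: Q_w = V / θ_c = 6070 / 21.1 = 287.7 m³/d.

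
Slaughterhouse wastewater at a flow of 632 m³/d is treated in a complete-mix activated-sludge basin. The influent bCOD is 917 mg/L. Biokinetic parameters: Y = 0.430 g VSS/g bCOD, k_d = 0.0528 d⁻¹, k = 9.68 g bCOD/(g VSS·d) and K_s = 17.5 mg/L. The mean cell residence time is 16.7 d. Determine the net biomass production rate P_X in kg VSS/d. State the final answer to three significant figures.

P_X ≈ 132 kg VSS/d

For a completely mixed reactor with recycle the Lawrence–McCarty relation gives S = K_s·(1 + k_d·θ_c) / [θ_c·(Y·k − k_d) − 1] = 17.5 × (1 + 0.0528 × 16.7) / [16.7 × (0.430 × 9.68 − 0.0528) − 1] = 32.93 / 67.63 = 0.4869 mg/L.
Correct the yield for decay: Y_obs = Y/(1 + k_d θ_c) = 0.430 / (1 + 0.0528 × 16.7) = 0.430 / 1.882 = 0.2285.
Substrate removed = Q·(S₀ − S) = 632 m³/d × (917 − 0.487) g/m³ = 5.79×10^5 g/d = 579.2 kg/d.
P_X = Y_obs · Q(S₀ − S) = 0.2285 × 579.2 = 132.4 kg VSS/d.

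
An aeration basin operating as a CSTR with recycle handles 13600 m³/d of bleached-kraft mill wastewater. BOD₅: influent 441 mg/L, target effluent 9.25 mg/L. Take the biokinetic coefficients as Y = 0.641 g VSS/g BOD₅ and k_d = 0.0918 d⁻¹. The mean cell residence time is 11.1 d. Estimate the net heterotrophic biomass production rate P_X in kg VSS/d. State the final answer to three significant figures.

P_X ≈ 1860 kg VSS/d

The observed yield is Y_obs = Y/(1 + k_d·θ_c) = 0.641 / (1 + 0.0918 × 11.1) = 0.641 / 2.019 = 0.3175 g VSS per g BOD₅ removed.
ΔS = 441 − 9.25 = 431.8 mg/L, so the substrate removal rate is 13600 × 431.8/1000 = 5872 kg BOD₅/d.
So the net sludge growth is P_X = 0.3175 × 5872 = 1864 kg VSS/d.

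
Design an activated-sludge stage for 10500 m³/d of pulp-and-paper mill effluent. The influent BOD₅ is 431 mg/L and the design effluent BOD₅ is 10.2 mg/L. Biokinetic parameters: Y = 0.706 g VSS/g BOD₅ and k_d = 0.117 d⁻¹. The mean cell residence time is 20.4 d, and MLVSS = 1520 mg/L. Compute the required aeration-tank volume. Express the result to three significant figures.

Rearranging the biomass balance for a CMAS with decay, V = Y·Q·ΔS·θ_c / [X·(1+k_d θ_c)] = 0.706 × 10500 × (431 − 10.2) × 20.4 / [1520 × (1 + 0.117 × 20.4)] = 6.36×10^7 / 5148 = 12361 m³.

V ≈ 12400 m³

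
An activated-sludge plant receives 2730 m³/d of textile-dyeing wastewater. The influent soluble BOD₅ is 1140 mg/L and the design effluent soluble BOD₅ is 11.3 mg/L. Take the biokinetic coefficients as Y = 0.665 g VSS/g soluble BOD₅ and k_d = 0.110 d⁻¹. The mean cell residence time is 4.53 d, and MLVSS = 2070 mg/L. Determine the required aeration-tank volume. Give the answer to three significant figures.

Rearranging the biomass balance for a CMAS with decay, V = Y·Q·ΔS·θ_c / [X·(1+k_d θ_c)] = 0.665 × 2730 × (1140 − 11.3) × 4.53 / [2070 × (1 + 0.110 × 4.53)] = 9.28×10^6 / 3101 = 2993 m³.

V ≈ 2990 m³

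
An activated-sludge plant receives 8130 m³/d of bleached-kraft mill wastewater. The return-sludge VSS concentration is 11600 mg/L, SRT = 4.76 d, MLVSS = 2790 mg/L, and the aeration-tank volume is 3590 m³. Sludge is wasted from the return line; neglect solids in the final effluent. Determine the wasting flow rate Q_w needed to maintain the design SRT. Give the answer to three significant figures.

Q_w ≈ 181 m³/d

Q_w = (V·X)/(θ_c X_r) = 3590 × 2790 / (4.76 × 11600) = 181.4 m³/d.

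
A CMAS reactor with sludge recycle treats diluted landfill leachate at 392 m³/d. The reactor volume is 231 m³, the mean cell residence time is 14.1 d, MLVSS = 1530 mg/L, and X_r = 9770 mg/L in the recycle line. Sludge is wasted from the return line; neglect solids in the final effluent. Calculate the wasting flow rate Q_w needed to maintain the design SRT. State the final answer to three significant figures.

Q_w = (V·X)/(θ_c X_r) = 231.0 × 1530 / (14.1 × 9770) = 2.566 m³/d.

Q_w ≈ 2.57 m³/d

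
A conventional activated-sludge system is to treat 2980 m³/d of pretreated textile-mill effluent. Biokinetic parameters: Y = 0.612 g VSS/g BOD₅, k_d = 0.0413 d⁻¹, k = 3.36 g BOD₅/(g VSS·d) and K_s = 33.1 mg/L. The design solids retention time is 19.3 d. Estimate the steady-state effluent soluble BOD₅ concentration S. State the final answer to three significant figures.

Effluent substrate depends only on kinetics and SRT: S = K_s(1 + k_d θ_c) / [θ_c(Yk − k_d) − 1] = 33.1 × (1 + 0.0413 × 19.3) / [19.3 × (0.612 × 3.36 − 0.0413) − 1] = 59.48 / 37.89 = 1.570 mg/L.

S ≈ 1.57 mg/L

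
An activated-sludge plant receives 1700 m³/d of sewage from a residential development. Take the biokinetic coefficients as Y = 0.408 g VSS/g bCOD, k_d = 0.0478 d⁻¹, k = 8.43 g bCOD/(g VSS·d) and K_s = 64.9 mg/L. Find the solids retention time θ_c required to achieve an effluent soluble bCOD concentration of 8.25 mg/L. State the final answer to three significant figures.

Specific growth rate at S = 8.25 mg/L: μ = YkS/(K_s+S) = 0.408·8.43·8.25/(64.9+8.25) = 0.3879 d⁻¹.
θ_c = 1/(μ − k_d) = 1/(0.3879 − 0.0478) = 1/0.3401 = 2.940 d.

θ_c ≈ 2.94 d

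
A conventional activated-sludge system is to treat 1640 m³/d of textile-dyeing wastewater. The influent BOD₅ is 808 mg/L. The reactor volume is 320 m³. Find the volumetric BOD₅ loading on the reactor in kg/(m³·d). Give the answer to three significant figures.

L_v ≈ 4.14 kg BOD₅/(m³·d)

L_v = Q S₀ / V = 1640 × 808 × 10⁻³ / 320.0 = 4.141 kg/(m³·d).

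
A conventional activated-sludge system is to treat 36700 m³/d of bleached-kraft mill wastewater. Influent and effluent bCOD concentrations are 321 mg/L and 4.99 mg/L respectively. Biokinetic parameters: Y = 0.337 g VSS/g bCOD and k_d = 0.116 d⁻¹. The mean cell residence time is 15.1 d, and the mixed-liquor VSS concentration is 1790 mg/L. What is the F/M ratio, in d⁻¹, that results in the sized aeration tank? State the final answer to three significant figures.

Rearranging the biomass balance for a CMAS with decay, V = Y·Q·ΔS·θ_c / [X·(1+k_d θ_c)] = 0.337 × 36700 × (321 − 4.99) × 15.1 / [1790 × (1 + 0.116 × 15.1)] = 5.9×10^7 / 4925 = 11982 m³.
F/M = Q·S₀ / (V·X) = 36700 × 321 / (11982 × 1790) = 0.5493 g bCOD·(g VSS·d)⁻¹.

F/M ≈ 0.549 d⁻¹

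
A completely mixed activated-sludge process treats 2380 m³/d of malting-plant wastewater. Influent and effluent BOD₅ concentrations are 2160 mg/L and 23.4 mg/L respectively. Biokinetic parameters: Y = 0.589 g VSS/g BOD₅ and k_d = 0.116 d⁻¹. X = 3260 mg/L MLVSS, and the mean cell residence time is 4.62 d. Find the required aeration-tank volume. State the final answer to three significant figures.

Steady-state biomass mass balance: V·X·(1 + k_d·θ_c) = Y·Q·(S₀ − S)·θ_c, so V = 0.589 × 2380 × (2160 − 23.4) × 4.62 / [3260 × (1 + 0.116 × 4.62)] = 1.38×10^7 / 5007 = 2764 m³.

V ≈ 2760 m³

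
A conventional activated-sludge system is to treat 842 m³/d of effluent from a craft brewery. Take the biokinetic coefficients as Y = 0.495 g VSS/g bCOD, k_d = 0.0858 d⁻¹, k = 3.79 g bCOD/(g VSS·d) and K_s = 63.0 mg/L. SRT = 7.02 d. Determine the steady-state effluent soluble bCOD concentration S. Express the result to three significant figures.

S ≈ 8.73 mg/L

From the Monod/SRT balance for a CMAS, S = K_s·(1+k_d θ_c)/[θ_c·(Y k − k_d) − 1] = 63.0 × (1 + 0.0858 × 7.02) / [7.02 × (0.495 × 3.79 − 0.0858) − 1] = 100.9 / 11.57 = 8.727 mg/L.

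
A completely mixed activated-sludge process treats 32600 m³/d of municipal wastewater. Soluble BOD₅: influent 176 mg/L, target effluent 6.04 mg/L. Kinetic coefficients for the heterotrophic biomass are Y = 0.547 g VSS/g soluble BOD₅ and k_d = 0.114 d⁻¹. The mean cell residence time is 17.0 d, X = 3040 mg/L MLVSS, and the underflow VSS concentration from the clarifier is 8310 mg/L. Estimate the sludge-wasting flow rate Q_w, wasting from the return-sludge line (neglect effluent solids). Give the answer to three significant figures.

Q_w ≈ 124 m³/d

Rearranging the biomass balance for a CMAS with decay, V = Y·Q·ΔS·θ_c / [X·(1+k_d θ_c)] = 0.547 × 32600 × (176 − 6.04) × 17.0 / [3040 × (1 + 0.114 × 17.0)] = 5.15×10^7 / 8932 = 5769 m³.
θ_c = V·X/(Q_w·X_r) when wasting from the recycle, so Q_w = V·X/(θ_c·X_r) = 5769 × 3040 / (17.0 × 8310) = 124.1 m³/d.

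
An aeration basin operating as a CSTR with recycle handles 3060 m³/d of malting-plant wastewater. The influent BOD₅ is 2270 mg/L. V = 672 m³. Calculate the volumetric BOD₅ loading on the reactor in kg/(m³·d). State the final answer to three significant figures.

L_v = Q S₀ / V = 3060 × 2270 × 10⁻³ / 672.0 = 10.34 kg/(m³·d).

L_v ≈ 10.3 kg BOD₅/(m³·d)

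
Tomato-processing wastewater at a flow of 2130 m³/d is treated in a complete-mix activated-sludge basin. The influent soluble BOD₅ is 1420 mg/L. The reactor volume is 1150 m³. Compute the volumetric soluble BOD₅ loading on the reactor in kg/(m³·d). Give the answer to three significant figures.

Applied soluble BOD₅ load per unit volume = Q·S₀/V = (2130 × 1420/1000)/1150 = 2.630 kg soluble BOD₅·m⁻³·d⁻¹.

L_v ≈ 2.63 kg soluble BOD₅/(m³·d)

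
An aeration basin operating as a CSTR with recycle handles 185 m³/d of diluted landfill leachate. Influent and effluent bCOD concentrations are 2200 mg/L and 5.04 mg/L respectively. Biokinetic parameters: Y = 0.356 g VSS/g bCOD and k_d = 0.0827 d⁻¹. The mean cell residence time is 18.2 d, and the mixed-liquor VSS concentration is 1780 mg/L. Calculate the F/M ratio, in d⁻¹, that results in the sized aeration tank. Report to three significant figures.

F/M ≈ 0.388 d⁻¹

Rearranging the biomass balance for a CMAS with decay, V = Y·Q·ΔS·θ_c / [X·(1+k_d θ_c)] = 0.356 × 185 × (2200 − 5.04) × 18.2 / [1780 × (1 + 0.0827 × 18.2)] = 2.63×10^6 / 4459 = 590.0 m³.
Food-to-microorganism ratio F/M = Q S₀ / (V X) = 185 × 2200 / (590.0 × 1780) = 0.3875 d⁻¹.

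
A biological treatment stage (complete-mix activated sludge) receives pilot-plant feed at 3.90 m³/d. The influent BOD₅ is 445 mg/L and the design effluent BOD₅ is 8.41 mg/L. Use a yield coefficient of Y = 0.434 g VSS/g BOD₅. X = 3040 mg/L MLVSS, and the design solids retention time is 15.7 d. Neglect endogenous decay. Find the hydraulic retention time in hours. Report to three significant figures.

τ ≈ 23.5 h

With k_d = 0 the design equation reduces to V = Y Q (S₀−S) θ_c / X = 0.434 × 3.90 × (445 − 8.41) × 15.7 / 3040 = 3.816 m³.
τ = V/Q = 3.816/3.90 = 0.9786 d, or 23.49 h.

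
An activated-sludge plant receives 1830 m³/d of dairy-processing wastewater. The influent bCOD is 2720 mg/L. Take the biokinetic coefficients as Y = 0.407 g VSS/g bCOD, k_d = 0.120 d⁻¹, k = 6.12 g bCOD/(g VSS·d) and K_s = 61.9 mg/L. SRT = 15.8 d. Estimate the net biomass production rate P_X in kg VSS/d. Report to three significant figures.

P_X ≈ 698 kg VSS/d

For a completely mixed reactor with recycle the Lawrence–McCarty relation gives S = K_s·(1 + k_d·θ_c) / [θ_c·(Y·k − k_d) − 1] = 61.9 × (1 + 0.120 × 15.8) / [15.8 × (0.407 × 6.12 − 0.120) − 1] = 179.3 / 36.46 = 4.917 mg/L.
The observed yield is Y_obs = Y/(1 + k_d·θ_c) = 0.407 / (1 + 0.120 × 15.8) = 0.407 / 2.896 = 0.1405 g VSS per g bCOD removed.
Q·(S₀ − S) = 1830 × (2720 − 4.92) × 10⁻³ = 4969 kg/d removed.
Net biomass production P_X = Y_obs × Q·(S₀ − S) = 0.1405 × 4969 = 698.3 kg VSS/d.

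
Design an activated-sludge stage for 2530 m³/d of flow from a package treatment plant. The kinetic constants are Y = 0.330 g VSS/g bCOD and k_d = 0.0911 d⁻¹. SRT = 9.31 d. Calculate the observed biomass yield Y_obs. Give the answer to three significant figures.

Y_obs ≈ 0.179 g VSS/g bCOD

Y_obs = Y / (1 + k_d θ_c) = 0.330 / (1 + 0.0911 × 9.31) = 0.330 / 1.848 = 0.1786.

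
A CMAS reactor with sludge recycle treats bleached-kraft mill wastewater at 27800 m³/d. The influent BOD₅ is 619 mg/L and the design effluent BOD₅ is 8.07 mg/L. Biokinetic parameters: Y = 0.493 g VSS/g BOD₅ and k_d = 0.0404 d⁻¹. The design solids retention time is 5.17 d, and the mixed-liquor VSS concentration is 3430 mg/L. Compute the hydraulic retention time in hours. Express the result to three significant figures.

τ ≈ 9.01 h

From the SRT design equation V = Y Q (S₀−S) θ_c / [X (1 + k_d θ_c)] = 0.493 × 27800 × (619 − 8.07) × 5.17 / [3430 × (1 + 0.0404 × 5.17)] = 4.33×10^7 / 4146 = 10440 m³.
τ = V/Q = 10440/27800 = 0.3755 d, or 9.013 h.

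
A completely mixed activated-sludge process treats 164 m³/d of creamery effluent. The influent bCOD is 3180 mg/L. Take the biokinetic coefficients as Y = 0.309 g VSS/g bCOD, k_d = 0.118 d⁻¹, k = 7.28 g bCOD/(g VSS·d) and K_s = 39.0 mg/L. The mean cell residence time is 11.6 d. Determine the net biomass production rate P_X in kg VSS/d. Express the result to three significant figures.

Effluent substrate depends only on kinetics and SRT: S = K_s(1 + k_d θ_c) / [θ_c(Yk − k_d) − 1] = 39.0 × (1 + 0.118 × 11.6) / [11.6 × (0.309 × 7.28 − 0.118) − 1] = 92.38 / 23.73 = 3.894 mg/L.
Y_obs = Y / (1 + k_d θ_c) = 0.309 / (1 + 0.118 × 11.6) = 0.309 / 2.369 = 0.1304.
Mass of bCOD removed per day: Q(S₀ − S) = 164 × 3176 g/m³ = 520.9 kg/d.
P_X = Y_obs · Q(S₀ − S) = 0.1304 × 520.9 = 67.95 kg VSS/d.

P_X ≈ 67.9 kg VSS/d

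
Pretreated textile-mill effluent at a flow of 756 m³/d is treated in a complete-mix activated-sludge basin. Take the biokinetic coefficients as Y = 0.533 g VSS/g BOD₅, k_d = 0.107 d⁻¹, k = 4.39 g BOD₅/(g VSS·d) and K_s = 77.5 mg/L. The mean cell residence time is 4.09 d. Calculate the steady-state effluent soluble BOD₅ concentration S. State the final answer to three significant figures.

For a completely mixed reactor with recycle the Lawrence–McCarty relation gives S = K_s·(1 + k_d·θ_c) / [θ_c·(Y·k − k_d) − 1] = 77.5 × (1 + 0.107 × 4.09) / [4.09 × (0.533 × 4.39 − 0.107) − 1] = 111.4 / 8.132 = 13.70 mg/L.

S ≈ 13.7 mg/L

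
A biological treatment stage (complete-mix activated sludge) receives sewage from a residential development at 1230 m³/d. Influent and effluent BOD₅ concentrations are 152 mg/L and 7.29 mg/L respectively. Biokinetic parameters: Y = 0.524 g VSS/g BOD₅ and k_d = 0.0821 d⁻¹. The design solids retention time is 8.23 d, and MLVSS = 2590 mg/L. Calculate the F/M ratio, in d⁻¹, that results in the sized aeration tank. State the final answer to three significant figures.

From the SRT design equation V = Y Q (S₀−S) θ_c / [X (1 + k_d θ_c)] = 0.524 × 1230 × (152 − 7.29) × 8.23 / [2590 × (1 + 0.0821 × 8.23)] = 7.68×10^5 / 4340 = 176.9 m³.
F/M = Q·S₀ / (V·X) = 1230 × 152 / (176.9 × 2590) = 0.4081 g BOD₅·(g VSS·d)⁻¹.

F/M ≈ 0.408 d⁻¹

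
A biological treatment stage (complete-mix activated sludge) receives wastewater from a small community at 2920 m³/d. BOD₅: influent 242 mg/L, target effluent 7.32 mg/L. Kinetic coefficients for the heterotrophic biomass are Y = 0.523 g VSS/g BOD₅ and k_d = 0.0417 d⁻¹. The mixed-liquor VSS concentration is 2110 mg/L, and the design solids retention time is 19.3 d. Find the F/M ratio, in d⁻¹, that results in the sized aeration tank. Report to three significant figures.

From the SRT design equation V = Y Q (S₀−S) θ_c / [X (1 + k_d θ_c)] = 0.523 × 2920 × (242 − 7.32) × 19.3 / [2110 × (1 + 0.0417 × 19.3)] = 6.92×10^6 / 3808 = 1816 m³.
Food-to-microorganism ratio F/M = Q S₀ / (V X) = 2920 × 242 / (1816 × 2110) = 0.1844 d⁻¹.

F/M ≈ 0.184 d⁻¹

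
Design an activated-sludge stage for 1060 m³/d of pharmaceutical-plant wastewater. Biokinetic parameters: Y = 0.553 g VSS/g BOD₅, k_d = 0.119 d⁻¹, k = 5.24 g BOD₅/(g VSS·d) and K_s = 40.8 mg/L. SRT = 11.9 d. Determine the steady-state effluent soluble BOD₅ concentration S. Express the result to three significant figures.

For a completely mixed reactor with recycle the Lawrence–McCarty relation gives S = K_s·(1 + k_d·θ_c) / [θ_c·(Y·k − k_d) − 1] = 40.8 × (1 + 0.119 × 11.9) / [11.9 × (0.553 × 5.24 − 0.119) − 1] = 98.58 / 32.07 = 3.074 mg/L.

S ≈ 3.07 mg/L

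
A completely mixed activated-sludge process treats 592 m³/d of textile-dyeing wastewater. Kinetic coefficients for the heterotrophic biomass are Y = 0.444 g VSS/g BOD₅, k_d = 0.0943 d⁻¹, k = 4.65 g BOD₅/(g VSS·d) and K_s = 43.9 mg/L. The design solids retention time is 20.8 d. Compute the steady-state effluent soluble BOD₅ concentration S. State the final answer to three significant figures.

S ≈ 3.25 mg/L

From the Monod/SRT balance for a CMAS, S = K_s·(1+k_d θ_c)/[θ_c·(Y k − k_d) − 1] = 43.9 × (1 + 0.0943 × 20.8) / [20.8 × (0.444 × 4.65 − 0.0943) − 1] = 130.0 / 39.98 = 3.252 mg/L.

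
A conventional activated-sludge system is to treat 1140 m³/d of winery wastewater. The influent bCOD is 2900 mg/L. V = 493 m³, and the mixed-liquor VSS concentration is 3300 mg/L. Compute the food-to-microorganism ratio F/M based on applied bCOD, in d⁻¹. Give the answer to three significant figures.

F/M = applied load / biomass = Q·S₀/(V·X) = 1140 × 2900 / (493.0 × 3300) = 2.032 d⁻¹.

F/M ≈ 2.03 d⁻¹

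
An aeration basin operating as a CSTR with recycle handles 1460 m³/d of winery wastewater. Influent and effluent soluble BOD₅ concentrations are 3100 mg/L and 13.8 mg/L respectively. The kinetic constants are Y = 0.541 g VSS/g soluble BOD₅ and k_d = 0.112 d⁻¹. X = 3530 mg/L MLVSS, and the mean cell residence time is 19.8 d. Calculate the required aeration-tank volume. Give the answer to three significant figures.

V ≈ 4250 m³

Steady-state biomass mass balance: V·X·(1 + k_d·θ_c) = Y·Q·(S₀ − S)·θ_c, so V = 0.541 × 1460 × (3100 − 13.8) × 19.8 / [3530 × (1 + 0.112 × 19.8)] = 4.83×10^7 / 11358 = 4249 m³.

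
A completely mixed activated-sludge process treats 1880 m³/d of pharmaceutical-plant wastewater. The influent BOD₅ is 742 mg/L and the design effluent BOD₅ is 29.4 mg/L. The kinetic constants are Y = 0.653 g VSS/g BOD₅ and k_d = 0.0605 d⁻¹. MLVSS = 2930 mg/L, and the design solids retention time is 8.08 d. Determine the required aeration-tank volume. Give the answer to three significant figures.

From the SRT design equation V = Y Q (S₀−S) θ_c / [X (1 + k_d θ_c)] = 0.653 × 1880 × (742 − 29.4) × 8.08 / [2930 × (1 + 0.0605 × 8.08)] = 7.07×10^6 / 4362 = 1620 m³.

V ≈ 1620 m³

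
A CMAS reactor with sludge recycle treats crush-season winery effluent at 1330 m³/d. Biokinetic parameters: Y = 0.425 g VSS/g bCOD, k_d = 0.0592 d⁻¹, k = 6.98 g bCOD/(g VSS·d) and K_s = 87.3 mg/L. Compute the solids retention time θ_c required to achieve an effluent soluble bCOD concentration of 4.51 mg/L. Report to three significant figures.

Specific growth rate at S = 4.51 mg/L: μ = YkS/(K_s+S) = 0.425·6.98·4.51/(87.3+4.51) = 0.1457 d⁻¹.
Then 1/θ_c = μ − k_d = 0.1457 − 0.0592 = 0.08652 d⁻¹, giving θ_c = 11.56 d.

θ_c ≈ 11.6 d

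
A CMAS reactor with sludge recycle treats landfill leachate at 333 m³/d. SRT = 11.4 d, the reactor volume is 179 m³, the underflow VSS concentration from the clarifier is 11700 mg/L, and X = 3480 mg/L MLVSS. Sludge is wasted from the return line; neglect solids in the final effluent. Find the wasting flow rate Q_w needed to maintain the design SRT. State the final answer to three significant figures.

Q_w ≈ 4.67 m³/d

Wasting from the return line (neglecting effluent solids): Q_w = V·X / (θ_c·X_r) = 179.0 × 3480 / (11.4 × 11700) = 4.670 m³/d.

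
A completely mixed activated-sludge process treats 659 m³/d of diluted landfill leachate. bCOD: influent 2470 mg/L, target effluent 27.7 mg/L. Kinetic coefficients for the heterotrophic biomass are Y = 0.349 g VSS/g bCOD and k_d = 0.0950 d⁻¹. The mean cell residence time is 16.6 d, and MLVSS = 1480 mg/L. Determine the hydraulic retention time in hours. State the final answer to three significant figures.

τ ≈ 89.0 h

Steady-state biomass mass balance: V·X·(1 + k_d·θ_c) = Y·Q·(S₀ − S)·θ_c, so V = 0.349 × 659 × (2470 − 27.7) × 16.6 / [1480 × (1 + 0.0950 × 16.6)] = 9.32×10^6 / 3814 = 2445 m³.
τ = V/Q = 2445/659 = 3.710 d, or 89.04 h.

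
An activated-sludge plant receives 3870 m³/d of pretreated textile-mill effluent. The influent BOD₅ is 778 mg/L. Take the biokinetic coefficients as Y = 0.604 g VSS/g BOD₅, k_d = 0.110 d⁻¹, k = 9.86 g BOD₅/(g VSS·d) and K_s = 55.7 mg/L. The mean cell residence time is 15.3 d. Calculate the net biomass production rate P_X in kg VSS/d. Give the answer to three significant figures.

Effluent substrate depends only on kinetics and SRT: S = K_s(1 + k_d θ_c) / [θ_c(Yk − k_d) − 1] = 55.7 × (1 + 0.110 × 15.3) / [15.3 × (0.604 × 9.86 − 0.110) − 1] = 149.4 / 88.44 = 1.690 mg/L.
Y_obs = Y / (1 + k_d θ_c) = 0.604 / (1 + 0.110 × 15.3) = 0.604 / 2.683 = 0.2251.
Substrate removed = Q·(S₀ − S) = 3870 m³/d × (778 − 1.69) g/m³ = 3×10^6 g/d = 3004 kg/d.
So the net sludge growth is P_X = 0.2251 × 3004 = 676.3 kg VSS/d.

P_X ≈ 676 kg VSS/d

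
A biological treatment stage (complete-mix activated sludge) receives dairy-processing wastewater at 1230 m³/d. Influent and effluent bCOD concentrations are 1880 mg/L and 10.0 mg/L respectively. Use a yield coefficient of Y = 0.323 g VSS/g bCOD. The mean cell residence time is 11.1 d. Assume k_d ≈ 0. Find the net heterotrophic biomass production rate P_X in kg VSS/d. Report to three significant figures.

P_X ≈ 743 kg VSS/d

With endogenous decay neglected, the observed yield equals the true yield: Y_obs = Y = 0.323 g VSS/g bCOD.
Q·(S₀ − S) = 1230 × (1880 − 10.0) × 10⁻³ = 2300 kg/d removed.
Biomass produced: P_X = Y_obs·Q·ΔS = 0.3230 × 2300 ≈ 742.9 kg VSS/d.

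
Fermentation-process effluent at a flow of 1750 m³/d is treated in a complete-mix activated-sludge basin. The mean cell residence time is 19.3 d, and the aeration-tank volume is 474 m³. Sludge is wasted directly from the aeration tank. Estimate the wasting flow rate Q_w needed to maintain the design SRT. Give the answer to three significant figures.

Wasting from the aeration tank: Q_w = V / θ_c = 474.0 / 19.3 = 24.56 m³/d.

Q_w ≈ 24.6 m³/d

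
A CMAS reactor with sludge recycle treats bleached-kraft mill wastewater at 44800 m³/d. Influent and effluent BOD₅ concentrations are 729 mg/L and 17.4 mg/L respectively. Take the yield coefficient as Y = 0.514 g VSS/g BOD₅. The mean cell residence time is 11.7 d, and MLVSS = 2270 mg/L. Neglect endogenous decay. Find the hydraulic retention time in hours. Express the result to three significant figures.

V·X = Y·Q·ΔS·θ_c gives V = 0.514 × 44800 × (729 − 17.4) × 11.7 / 2270 = 84457 m³.
HRT = V/Q = 84457 m³ / 44800 m³·d⁻¹ = 1.885 d × 24 = 45.24 h.

τ ≈ 45.2 h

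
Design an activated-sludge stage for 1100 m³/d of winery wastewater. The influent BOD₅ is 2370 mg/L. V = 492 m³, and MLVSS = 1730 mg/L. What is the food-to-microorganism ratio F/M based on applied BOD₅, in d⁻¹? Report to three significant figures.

F/M = applied load / biomass = Q·S₀/(V·X) = 1100 × 2370 / (492.0 × 1730) = 3.063 d⁻¹.

F/M ≈ 3.06 d⁻¹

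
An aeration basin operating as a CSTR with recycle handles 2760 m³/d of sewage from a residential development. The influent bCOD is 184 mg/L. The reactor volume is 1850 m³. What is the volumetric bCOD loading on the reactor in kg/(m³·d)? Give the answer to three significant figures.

Volumetric loading L_v = Q·S₀ / V = 2760 × 184 g/m³ / 1850 m³ = 274.5 g/(m³·d) = 0.2745 kg bCOD/(m³·d).

L_v ≈ 0.275 kg bCOD/(m³·d)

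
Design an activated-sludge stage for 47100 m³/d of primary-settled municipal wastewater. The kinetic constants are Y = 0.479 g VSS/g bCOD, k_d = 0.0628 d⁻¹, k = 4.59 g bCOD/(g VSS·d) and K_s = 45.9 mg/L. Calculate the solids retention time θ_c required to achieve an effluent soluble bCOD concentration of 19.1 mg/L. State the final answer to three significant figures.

Specific growth rate at S = 19.1 mg/L: μ = YkS/(K_s+S) = 0.479·4.59·19.1/(45.9+19.1) = 0.6461 d⁻¹.
θ_c = 1/(μ − k_d) = 1/(0.6461 − 0.0628) = 1/0.5833 = 1.715 d.

θ_c ≈ 1.71 d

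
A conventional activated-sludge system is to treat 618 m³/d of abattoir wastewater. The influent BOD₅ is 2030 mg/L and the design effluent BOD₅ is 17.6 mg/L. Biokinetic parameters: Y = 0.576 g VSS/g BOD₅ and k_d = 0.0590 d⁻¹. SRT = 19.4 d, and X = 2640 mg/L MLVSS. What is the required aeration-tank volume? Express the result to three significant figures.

V ≈ 2450 m³

From the SRT design equation V = Y Q (S₀−S) θ_c / [X (1 + k_d θ_c)] = 0.576 × 618 × (2030 − 17.6) × 19.4 / [2640 × (1 + 0.0590 × 19.4)] = 1.39×10^7 / 5662 = 2455 m³.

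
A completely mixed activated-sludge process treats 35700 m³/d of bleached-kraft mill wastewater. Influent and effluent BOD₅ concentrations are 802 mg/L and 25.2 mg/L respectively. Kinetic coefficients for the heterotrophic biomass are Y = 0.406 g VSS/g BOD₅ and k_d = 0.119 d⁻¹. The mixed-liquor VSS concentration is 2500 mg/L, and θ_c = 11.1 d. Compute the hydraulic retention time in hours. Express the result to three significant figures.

τ ≈ 14.5 h

Rearranging the biomass balance for a CMAS with decay, V = Y·Q·ΔS·θ_c / [X·(1+k_d θ_c)] = 0.406 × 35700 × (802 − 25.2) × 11.1 / [2500 × (1 + 0.119 × 11.1)] = 1.25×10^8 / 5802 = 21539 m³.
Hydraulic retention time τ = V/Q = 21539 / 35700 = 0.6033 d = 14.48 h.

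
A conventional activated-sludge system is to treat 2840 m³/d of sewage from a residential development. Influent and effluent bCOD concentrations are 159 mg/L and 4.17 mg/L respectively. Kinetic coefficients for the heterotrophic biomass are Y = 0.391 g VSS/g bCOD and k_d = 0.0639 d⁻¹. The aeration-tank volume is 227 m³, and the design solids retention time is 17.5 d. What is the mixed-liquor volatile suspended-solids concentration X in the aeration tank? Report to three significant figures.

X ≈ 6260 mg/L

X = Y·Q·ΔS·θ_c / [V·(1 + k_d θ_c)] = 0.391 × 2840 × (159 − 4.17) × 17.5 / [227 × (1 + 0.0639 × 17.5)] = 6257 mg/L.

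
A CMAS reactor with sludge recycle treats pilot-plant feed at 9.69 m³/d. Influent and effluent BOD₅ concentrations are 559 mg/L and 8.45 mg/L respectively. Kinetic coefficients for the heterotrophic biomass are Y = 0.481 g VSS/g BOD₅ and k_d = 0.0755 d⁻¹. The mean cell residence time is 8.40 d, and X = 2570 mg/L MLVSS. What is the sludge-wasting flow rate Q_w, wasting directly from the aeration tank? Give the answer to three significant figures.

Steady-state biomass mass balance: V·X·(1 + k_d·θ_c) = Y·Q·(S₀ − S)·θ_c, so V = 0.481 × 9.69 × (559 − 8.45) × 8.40 / [2570 × (1 + 0.0755 × 8.40)] = 2.16×10^4 / 4200 = 5.132 m³.
With mixed-liquor wasting, θ_c = V/Q_w, so Q_w = V/θ_c = 5.132/8.40 = 0.6110 m³/d.

Q_w ≈ 0.611 m³/d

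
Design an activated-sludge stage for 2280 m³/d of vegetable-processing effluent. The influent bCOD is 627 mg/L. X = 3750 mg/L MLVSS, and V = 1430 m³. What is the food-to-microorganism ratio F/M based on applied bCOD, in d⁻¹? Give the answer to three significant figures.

F/M = Q·S₀ / (V·X) = 2280 × 627 / (1430 × 3750) = 0.2666 g bCOD·(g VSS·d)⁻¹.

F/M ≈ 0.267 d⁻¹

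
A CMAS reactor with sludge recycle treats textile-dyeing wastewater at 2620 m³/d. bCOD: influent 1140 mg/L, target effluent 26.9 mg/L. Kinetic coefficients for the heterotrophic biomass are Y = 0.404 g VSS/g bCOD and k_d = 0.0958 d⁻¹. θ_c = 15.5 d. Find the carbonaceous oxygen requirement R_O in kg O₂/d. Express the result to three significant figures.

R_O ≈ 2240 kg O₂/d

Correct the yield for decay: Y_obs = Y/(1 + k_d θ_c) = 0.404 / (1 + 0.0958 × 15.5) = 0.404 / 2.485 = 0.1626.
Q·(S₀ − S) = 2620 × (1140 − 26.9) × 10⁻³ = 2916 kg/d removed.
Biomass synthesised: P_X = Y_obs × 2916 = 474.1 kg VSS/d.
R_O = Q·ΔS − 1.42 P_X = 2916 − 673.3 = 2243 kg O₂/d.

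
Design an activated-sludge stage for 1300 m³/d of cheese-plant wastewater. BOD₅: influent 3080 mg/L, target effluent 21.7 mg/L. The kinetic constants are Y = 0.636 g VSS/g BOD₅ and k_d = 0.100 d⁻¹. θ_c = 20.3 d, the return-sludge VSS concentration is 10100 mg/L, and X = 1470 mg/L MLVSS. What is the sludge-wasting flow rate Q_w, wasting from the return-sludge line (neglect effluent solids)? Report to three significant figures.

Q_w ≈ 82.6 m³/d

From the SRT design equation V = Y Q (S₀−S) θ_c / [X (1 + k_d θ_c)] = 0.636 × 1300 × (3080 − 21.7) × 20.3 / [1470 × (1 + 0.100 × 20.3)] = 5.13×10^7 / 4454 = 11524 m³.
Wasting from the return line (neglecting effluent solids): Q_w = V·X / (θ_c·X_r) = 11524 × 1470 / (20.3 × 10100) = 82.63 m³/d.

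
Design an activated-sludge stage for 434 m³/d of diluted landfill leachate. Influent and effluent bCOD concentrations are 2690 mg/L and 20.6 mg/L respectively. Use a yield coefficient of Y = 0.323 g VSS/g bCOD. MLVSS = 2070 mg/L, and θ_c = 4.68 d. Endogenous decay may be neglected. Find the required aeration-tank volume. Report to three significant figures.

V·X = Y·Q·ΔS·θ_c gives V = 0.323 × 434 × (2690 − 20.6) × 4.68 / 2070 = 846.0 m³.

V ≈ 846 m³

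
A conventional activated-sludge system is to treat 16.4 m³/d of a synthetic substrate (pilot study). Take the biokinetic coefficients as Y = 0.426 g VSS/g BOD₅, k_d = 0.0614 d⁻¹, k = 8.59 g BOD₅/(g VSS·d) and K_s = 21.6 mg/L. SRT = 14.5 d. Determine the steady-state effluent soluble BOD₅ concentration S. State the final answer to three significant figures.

S ≈ 0.798 mg/L

From the Monod/SRT balance for a CMAS, S = K_s·(1+k_d θ_c)/[θ_c·(Y k − k_d) − 1] = 21.6 × (1 + 0.0614 × 14.5) / [14.5 × (0.426 × 8.59 − 0.0614) − 1] = 40.83 / 51.17 = 0.7979 mg/L.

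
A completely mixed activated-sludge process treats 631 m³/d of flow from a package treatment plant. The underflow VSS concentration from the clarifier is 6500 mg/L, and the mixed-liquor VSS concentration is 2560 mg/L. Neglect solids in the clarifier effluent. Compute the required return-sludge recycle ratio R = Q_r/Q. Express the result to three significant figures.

R = Q_r/Q = X/(X_r − X) = 2560 / (6500 − 2560) = 0.6497.

R ≈ 0.650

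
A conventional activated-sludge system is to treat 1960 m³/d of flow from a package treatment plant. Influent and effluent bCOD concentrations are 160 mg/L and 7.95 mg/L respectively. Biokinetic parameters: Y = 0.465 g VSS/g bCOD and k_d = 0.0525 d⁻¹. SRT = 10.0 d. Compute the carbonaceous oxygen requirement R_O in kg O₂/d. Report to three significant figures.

Y_obs = Y / (1 + k_d θ_c) = 0.465 / (1 + 0.0525 × 10.0) = 0.465 / 1.525 = 0.3049.
Q·(S₀ − S) = 1960 × (160 − 7.95) × 10⁻³ = 298.0 kg/d removed.
P_X = Y_obs·Q·(S₀ − S) = 0.3049 × 298.0 = 90.87 kg VSS/d.
R_O = Q·(S₀ − S) − 1.42·P_X = 298.0 − 1.42 × 90.87 = 169.0 kg O₂/d.

R_O ≈ 169 kg O₂/d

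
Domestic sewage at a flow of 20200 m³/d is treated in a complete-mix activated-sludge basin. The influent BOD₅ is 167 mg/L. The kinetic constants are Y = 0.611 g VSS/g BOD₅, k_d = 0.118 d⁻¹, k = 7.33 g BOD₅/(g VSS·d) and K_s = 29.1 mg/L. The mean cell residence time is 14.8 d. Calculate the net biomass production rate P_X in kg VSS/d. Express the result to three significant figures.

P_X ≈ 745 kg VSS/d

Effluent substrate depends only on kinetics and SRT: S = K_s(1 + k_d θ_c) / [θ_c(Yk − k_d) − 1] = 29.1 × (1 + 0.118 × 14.8) / [14.8 × (0.611 × 7.33 − 0.118) − 1] = 79.92 / 63.54 = 1.258 mg/L.
The observed yield is Y_obs = Y/(1 + k_d·θ_c) = 0.611 / (1 + 0.118 × 14.8) = 0.611 / 2.746 = 0.2225 g VSS per g BOD₅ removed.
Substrate removed = Q·(S₀ − S) = 20200 m³/d × (167 − 1.26) g/m³ = 3.35×10^6 g/d = 3348 kg/d.
P_X = Y_obs · Q(S₀ − S) = 0.2225 × 3348 = 744.8 kg VSS/d.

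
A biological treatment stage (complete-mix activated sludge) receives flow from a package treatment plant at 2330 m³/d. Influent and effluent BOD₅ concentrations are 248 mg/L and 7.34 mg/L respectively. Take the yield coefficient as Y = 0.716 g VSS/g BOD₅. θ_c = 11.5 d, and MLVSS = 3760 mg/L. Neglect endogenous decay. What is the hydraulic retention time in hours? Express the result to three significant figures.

Biomass mass balance (decay neglected): V·X = Y·Q·(S₀ − S)·θ_c, so V = 0.716 × 2330 × (248 − 7.34) × 11.5 / 3760 = 1228 m³.
τ = V/Q = 1228/2330 = 0.5270 d, or 12.65 h.

τ ≈ 12.6 h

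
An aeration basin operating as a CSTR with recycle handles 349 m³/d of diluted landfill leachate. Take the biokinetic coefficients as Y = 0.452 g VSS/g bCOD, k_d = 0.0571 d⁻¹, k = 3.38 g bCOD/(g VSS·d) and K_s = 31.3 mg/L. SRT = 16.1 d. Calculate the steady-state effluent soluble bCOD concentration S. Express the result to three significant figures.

S ≈ 2.65 mg/L

Effluent substrate depends only on kinetics and SRT: S = K_s(1 + k_d θ_c) / [θ_c(Yk − k_d) − 1] = 31.3 × (1 + 0.0571 × 16.1) / [16.1 × (0.452 × 3.38 − 0.0571) − 1] = 60.07 / 22.68 = 2.649 mg/L.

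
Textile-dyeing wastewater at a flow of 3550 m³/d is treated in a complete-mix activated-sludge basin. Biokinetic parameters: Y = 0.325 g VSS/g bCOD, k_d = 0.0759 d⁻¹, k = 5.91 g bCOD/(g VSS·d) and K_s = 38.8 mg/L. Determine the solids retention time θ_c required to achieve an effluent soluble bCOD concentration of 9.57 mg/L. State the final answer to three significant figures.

At the target effluent, Y k S/(K_s+S) = 0.325×5.91×9.57/48.37 = 0.3800 d⁻¹.
1/θ_c = 0.3800 − 0.0759 = 0.3041 d⁻¹, so θ_c = 3.288 d.

θ_c ≈ 3.29 d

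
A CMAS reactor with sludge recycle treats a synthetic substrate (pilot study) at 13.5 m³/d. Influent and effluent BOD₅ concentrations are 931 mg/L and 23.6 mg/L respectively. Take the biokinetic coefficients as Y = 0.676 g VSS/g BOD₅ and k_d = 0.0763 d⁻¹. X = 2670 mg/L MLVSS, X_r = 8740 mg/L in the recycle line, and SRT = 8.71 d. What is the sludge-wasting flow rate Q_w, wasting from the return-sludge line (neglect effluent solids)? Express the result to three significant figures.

Rearranging the biomass balance for a CMAS with decay, V = Y·Q·ΔS·θ_c / [X·(1+k_d θ_c)] = 0.676 × 13.5 × (931 − 23.6) × 8.71 / [2670 × (1 + 0.0763 × 8.71)] = 7.21×10^4 / 4444 = 16.23 m³.
Wasting from the return line (neglecting effluent solids): Q_w = V·X / (θ_c·X_r) = 16.23 × 2670 / (8.71 × 8740) = 0.5692 m³/d.

Q_w ≈ 0.569 m³/d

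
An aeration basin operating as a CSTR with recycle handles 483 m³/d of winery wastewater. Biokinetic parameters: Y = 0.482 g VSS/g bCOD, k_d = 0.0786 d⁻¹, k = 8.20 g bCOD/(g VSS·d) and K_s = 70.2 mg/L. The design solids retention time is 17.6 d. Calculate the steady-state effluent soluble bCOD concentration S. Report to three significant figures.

For a completely mixed reactor with recycle the Lawrence–McCarty relation gives S = K_s·(1 + k_d·θ_c) / [θ_c·(Y·k − k_d) − 1] = 70.2 × (1 + 0.0786 × 17.6) / [17.6 × (0.482 × 8.20 − 0.0786) − 1] = 167.3 / 67.18 = 2.491 mg/L.

S ≈ 2.49 mg/L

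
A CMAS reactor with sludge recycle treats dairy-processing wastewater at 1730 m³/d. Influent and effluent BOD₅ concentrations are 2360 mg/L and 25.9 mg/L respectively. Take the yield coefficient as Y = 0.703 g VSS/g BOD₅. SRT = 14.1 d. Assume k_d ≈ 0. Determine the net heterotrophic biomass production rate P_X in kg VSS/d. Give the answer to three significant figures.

P_X ≈ 2840 kg VSS/d

With endogenous decay neglected, the observed yield equals the true yield: Y_obs = Y = 0.703 g VSS/g BOD₅.
Mass of BOD₅ removed per day: Q(S₀ − S) = 1730 × 2334 g/m³ = 4038 kg/d.
So the net sludge growth is P_X = 0.7030 × 4038 = 2839 kg VSS/d.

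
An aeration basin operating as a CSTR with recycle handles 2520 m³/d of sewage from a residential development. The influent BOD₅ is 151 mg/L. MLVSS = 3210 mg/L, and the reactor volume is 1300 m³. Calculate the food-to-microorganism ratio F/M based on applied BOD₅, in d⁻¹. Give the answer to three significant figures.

F/M = Q·S₀ / (V·X) = 2520 × 151 / (1300 × 3210) = 0.09119 g BOD₅·(g VSS·d)⁻¹.

F/M ≈ 0.0912 d⁻¹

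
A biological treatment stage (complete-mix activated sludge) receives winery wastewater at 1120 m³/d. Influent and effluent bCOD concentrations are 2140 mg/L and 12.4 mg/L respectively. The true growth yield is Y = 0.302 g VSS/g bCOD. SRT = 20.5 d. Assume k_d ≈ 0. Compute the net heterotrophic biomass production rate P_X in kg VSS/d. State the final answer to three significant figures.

With endogenous decay neglected, the observed yield equals the true yield: Y_obs = Y = 0.302 g VSS/g bCOD.
Q·(S₀ − S) = 1120 × (2140 − 12.4) × 10⁻³ = 2383 kg/d removed.
Biomass produced: P_X = Y_obs·Q·ΔS = 0.3020 × 2383 ≈ 719.6 kg VSS/d.

P_X ≈ 720 kg VSS/d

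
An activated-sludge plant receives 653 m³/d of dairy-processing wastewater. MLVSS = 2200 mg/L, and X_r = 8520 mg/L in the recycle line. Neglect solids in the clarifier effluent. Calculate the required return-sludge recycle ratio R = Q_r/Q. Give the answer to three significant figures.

R ≈ 0.348

Mass balance around the secondary clarifier (neglecting effluent solids): R = X / (X_r − X) = 2200 / (8520 − 2200) = 0.3481.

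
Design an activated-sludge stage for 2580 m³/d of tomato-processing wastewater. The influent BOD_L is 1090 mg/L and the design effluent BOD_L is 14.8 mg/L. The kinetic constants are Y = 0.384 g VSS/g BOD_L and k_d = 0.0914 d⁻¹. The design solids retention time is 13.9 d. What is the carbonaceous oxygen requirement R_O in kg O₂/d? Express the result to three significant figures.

R_O ≈ 2110 kg O₂/d

The observed yield is Y_obs = Y/(1 + k_d·θ_c) = 0.384 / (1 + 0.0914 × 13.9) = 0.384 / 2.270 = 0.1691 g VSS per g BOD_L removed.
Substrate removed = Q·(S₀ − S) = 2580 m³/d × (1090 − 14.8) g/m³ = 2.77×10^6 g/d = 2774 kg/d.
Biomass synthesised: P_X = Y_obs × 2774 = 469.2 kg VSS/d.
Carbonaceous O₂ demand = substrate oxidised − cell-mass equivalent = 2774 − 1.42 × 469.2 = 2108 kg O₂/d.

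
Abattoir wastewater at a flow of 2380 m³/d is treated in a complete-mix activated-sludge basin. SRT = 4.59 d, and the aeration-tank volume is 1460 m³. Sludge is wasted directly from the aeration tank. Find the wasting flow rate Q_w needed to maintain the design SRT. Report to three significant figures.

Wasting from the aeration tank: Q_w = V / θ_c = 1460 / 4.59 = 318.1 m³/d.

Q_w ≈ 318 m³/d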